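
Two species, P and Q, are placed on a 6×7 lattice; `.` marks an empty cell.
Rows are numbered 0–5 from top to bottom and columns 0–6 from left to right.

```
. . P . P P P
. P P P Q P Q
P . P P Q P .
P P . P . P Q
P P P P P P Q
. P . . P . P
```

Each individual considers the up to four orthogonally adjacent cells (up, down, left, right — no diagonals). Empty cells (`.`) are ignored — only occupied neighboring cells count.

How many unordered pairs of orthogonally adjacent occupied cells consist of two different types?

Scan each occupied cell's neighbors to the right and below so each pair is counted once.
From row 0: 2 unlike of 6 pairs (running 2/6).
From row 1: 3 unlike of 9 pairs (running 5/15).
From row 2: 2 unlike of 6 pairs (running 7/21).
From row 3: 1 unlike of 7 pairs (running 8/28).
From row 4: 2 unlike of 9 pairs (running 10/37).
Total adjacent occupied pairs: 37; unlike-type pairs: 10.

10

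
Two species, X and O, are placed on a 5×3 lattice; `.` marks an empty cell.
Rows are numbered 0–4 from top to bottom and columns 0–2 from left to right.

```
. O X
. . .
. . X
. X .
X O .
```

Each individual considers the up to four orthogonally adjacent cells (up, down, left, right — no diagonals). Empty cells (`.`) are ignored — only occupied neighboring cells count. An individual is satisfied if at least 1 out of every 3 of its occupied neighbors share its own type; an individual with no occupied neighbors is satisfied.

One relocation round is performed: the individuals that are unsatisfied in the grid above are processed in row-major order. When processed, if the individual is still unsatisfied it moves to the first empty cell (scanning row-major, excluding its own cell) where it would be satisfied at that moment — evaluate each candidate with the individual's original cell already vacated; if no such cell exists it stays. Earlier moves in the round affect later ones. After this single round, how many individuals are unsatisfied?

1

Initially unsatisfied (in order): (0,1), (0,2), (3,1), (4,0), (4,1).
  (0,1) → (0,0).
  (0,2): now satisfied by earlier moves; stays.
  (3,1) → (0,1).
  (4,0) → (1,1).
  (4,1): now satisfied by earlier moves; stays.
Resulting grid:
O X X
. X .
. . X
. . .
. O .
Unsatisfied now: (0,0).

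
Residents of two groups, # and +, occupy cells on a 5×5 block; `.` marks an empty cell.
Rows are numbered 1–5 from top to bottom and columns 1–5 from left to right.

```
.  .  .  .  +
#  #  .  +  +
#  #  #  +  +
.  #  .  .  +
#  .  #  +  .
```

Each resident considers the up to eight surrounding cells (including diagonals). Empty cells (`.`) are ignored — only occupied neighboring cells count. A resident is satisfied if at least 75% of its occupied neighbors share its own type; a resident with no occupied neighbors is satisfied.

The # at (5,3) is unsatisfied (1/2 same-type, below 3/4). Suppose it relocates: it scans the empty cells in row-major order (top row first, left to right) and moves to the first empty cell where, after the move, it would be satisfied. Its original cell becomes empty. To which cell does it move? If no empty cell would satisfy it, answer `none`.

(1,1)

Vacating (5,3). Empty cells in order:
  (1,1): 2/2 same-type → satisfied — stop here.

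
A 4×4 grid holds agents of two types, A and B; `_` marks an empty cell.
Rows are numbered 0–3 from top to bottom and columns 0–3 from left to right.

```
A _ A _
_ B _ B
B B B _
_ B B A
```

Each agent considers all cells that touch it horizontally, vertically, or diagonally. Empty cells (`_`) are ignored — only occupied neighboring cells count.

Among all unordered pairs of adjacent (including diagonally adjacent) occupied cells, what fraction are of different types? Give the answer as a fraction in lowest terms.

5/17

Scan each occupied cell's neighbors to the right and below (and the two forward diagonals) so each pair is counted once.
From row 0: 3 unlike of 3 pairs (running 3/3).
From row 1: 0 unlike of 4 pairs (running 3/7).
From row 2: 1 unlike of 8 pairs (running 4/15).
From row 3: 1 unlike of 2 pairs (running 5/17).
Total adjacent occupied pairs: 17; unlike-type pairs: 5.
5/17 is already in lowest terms.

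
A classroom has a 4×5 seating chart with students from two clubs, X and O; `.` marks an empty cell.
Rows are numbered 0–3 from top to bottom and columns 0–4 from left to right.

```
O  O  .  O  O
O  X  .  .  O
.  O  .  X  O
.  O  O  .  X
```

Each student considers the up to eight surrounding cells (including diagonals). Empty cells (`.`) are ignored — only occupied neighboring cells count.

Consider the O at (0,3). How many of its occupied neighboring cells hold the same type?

Occupied neighbors of (0,3): (0,4)=O, (1,4)=O.
Same type (O): 2 of 2.

2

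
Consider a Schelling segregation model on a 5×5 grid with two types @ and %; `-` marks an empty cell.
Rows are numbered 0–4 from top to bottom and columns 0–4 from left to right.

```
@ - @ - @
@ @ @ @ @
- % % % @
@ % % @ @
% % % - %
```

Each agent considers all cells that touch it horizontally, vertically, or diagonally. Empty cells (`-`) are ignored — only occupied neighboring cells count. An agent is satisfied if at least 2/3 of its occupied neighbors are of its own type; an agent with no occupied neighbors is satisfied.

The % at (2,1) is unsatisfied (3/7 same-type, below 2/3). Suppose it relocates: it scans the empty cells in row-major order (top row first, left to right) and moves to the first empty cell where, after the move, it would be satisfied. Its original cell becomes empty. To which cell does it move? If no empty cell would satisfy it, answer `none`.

none

Vacating (2,1). Empty cells in order:
  (0,1): 0/5 same-type → still unsatisfied.
  (0,3): 0/5 same-type → still unsatisfied.
  (2,0): 1/4 same-type → still unsatisfied.
  (4,3): 3/5 same-type → still unsatisfied.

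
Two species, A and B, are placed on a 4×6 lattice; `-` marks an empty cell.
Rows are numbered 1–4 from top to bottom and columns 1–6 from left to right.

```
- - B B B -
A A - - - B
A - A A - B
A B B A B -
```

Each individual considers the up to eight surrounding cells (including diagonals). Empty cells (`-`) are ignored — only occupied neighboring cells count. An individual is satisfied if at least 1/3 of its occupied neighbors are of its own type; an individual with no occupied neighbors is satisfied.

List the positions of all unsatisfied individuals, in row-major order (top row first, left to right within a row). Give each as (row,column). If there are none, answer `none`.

(4,2), (4,3)

(1,3)B 1/2 satisfied
(1,4)B 2/2 satisfied
(1,5)B 2/2 satisfied
(2,1)A 2/2 satisfied
(2,2)A 3/4 satisfied
(2,6)B 2/2 satisfied
(3,1)A 3/4 satisfied
(3,3)A 3/5 satisfied
(3,4)A 2/4 satisfied
(3,6)B 2/2 satisfied
(4,1)A 1/2 satisfied
(4,2)B 1/4 not
(4,3)B 1/4 not
(4,4)A 2/4 satisfied
(4,5)B 1/3 satisfied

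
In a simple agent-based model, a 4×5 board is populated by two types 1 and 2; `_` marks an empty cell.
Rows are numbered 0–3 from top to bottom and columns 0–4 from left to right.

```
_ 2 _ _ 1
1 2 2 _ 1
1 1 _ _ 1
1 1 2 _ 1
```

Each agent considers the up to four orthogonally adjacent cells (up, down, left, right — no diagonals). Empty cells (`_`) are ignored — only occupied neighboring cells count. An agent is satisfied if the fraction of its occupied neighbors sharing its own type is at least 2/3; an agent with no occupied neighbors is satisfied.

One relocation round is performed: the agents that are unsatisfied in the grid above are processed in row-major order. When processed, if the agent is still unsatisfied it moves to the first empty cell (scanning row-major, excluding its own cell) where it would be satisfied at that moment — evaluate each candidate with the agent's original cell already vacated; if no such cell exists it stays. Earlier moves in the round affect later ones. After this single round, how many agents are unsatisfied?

0

Initially unsatisfied (in order): (1,0), (1,1), (3,2).
  (1,0) → (0,3).
  (1,1): now satisfied by earlier moves; stays.
  (3,2) → (0,0).
Resulting grid:
2 2 _ 1 1
_ 2 2 _ 1
1 1 _ _ 1
1 1 _ _ 1
All satisfied now.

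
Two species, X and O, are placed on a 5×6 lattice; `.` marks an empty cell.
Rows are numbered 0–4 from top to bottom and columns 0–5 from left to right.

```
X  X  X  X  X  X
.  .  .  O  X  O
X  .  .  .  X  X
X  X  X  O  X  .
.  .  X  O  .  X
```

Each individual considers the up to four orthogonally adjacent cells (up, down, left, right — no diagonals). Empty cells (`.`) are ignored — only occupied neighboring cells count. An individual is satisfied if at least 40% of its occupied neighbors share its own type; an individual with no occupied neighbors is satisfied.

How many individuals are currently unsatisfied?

3

(0,0)X 1/1 satisfied
(0,1)X 2/2 satisfied
(0,2)X 2/2 satisfied
(0,3)X 2/3 satisfied
(0,4)X 3/3 satisfied
(0,5)X 1/2 satisfied
(1,3)O 0/2 not
(1,4)X 2/4 satisfied
(1,5)O 0/3 not
(2,0)X 1/1 satisfied
(2,4)X 3/3 satisfied
(2,5)X 1/2 satisfied
(3,0)X 2/2 satisfied
(3,1)X 2/2 satisfied
(3,2)X 2/3 satisfied
(3,3)O 1/3 not
(3,4)X 1/2 satisfied
(4,2)X 1/2 satisfied
(4,3)O 1/2 satisfied
(4,5)X 0/0 satisfied
Unsatisfied: (1,3), (1,5), (3,3) — 3 in total.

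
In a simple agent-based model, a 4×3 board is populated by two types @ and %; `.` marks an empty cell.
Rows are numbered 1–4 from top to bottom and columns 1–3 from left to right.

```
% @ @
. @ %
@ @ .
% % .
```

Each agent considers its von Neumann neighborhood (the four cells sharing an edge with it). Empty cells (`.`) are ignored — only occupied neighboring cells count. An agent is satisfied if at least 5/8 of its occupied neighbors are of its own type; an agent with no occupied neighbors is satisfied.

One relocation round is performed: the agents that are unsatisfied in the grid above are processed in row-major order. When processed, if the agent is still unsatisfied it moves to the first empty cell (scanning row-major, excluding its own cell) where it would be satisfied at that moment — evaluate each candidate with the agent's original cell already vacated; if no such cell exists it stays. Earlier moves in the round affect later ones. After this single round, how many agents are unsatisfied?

Initially unsatisfied (in order): (1,1), (1,3), (2,3), (3,1), (4,1), (4,2).
  (1,1) → (4,3).
  (1,3) → (1,1).
  (2,3): no empty cell satisfies it; stays.
  (3,1) → (2,1).
  (4,1): now satisfied by earlier moves; stays.
  (4,2): now satisfied by earlier moves; stays.
Resulting grid:
@ @ .
@ @ %
. @ .
% % %
Unsatisfied now: (2,3), (3,2).

2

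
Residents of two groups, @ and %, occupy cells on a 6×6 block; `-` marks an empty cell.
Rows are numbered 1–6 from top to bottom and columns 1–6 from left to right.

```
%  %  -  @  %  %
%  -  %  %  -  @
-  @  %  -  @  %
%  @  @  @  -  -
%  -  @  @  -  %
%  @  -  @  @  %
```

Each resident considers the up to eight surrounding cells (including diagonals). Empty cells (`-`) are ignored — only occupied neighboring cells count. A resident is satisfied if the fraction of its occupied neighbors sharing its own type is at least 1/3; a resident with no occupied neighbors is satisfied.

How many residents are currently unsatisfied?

(1,1)% 2/2 ok
(1,2)% 3/3 ok
(1,4)@ 0/3 unhappy
(1,5)% 2/4 ok
(1,6)% 1/2 ok
(2,1)% 2/3 ok
(2,3)% 3/5 ok
(2,4)% 3/5 ok
(2,6)@ 1/4 unhappy
(3,2)@ 2/6 ok
(3,3)% 2/6 ok
(3,5)@ 2/4 ok
(3,6)% 0/2 unhappy
(4,1)% 1/3 ok
(4,2)@ 3/6 ok
(4,3)@ 5/6 ok
(4,4)@ 4/5 ok
(5,1)% 2/4 ok
(5,3)@ 6/6 ok
(5,4)@ 5/5 ok
(5,6)% 1/2 ok
(6,1)% 1/2 ok
(6,2)@ 1/3 ok
(6,4)@ 3/3 ok
(6,5)@ 2/4 ok
(6,6)% 1/2 ok
Unsatisfied: (1,4), (2,6), (3,6) — 3 in total.

3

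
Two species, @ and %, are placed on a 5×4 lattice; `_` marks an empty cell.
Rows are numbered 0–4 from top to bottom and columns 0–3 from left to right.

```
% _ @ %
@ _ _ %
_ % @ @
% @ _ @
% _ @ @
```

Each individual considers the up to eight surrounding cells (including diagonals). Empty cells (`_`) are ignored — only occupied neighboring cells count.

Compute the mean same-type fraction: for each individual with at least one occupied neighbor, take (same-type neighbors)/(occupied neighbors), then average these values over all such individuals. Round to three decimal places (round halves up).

Row 0: (0,0)% 0/1 · (0,2)@ 0/2 · (0,3)% 1/2
Row 1: (1,0)@ 0/2 · (1,3)% 1/4
Row 2: (2,1)% 1/4 · (2,2)@ 3/5 · (2,3)@ 2/3
Row 3: (3,0)% 2/3 · (3,1)@ 2/5 · (3,3)@ 4/4
Row 4: (4,0)% 1/2 · (4,2)@ 3/3 · (4,3)@ 2/2
Sum over 14 individuals: 0/1 + 0/2 + 1/2 + 0/2 + 1/4 + 1/4 + 3/5 + 2/3 + 2/3 + 2/5 + 4/4 + 1/2 + 3/3 + 2/2 = 41/6; mean = 41/6 ÷ 14 = 41/84 = 0.488095… → 0.488.

0.488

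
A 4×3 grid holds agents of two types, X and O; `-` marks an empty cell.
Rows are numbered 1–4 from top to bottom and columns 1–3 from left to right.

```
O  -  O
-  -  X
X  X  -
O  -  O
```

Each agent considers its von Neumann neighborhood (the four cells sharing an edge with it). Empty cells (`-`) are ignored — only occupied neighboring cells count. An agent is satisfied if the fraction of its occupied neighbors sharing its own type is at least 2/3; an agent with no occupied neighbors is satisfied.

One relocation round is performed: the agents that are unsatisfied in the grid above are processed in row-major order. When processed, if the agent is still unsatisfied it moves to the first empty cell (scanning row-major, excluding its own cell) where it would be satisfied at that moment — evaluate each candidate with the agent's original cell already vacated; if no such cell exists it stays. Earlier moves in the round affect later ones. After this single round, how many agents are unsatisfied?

1

Initially unsatisfied (in order): (1,3), (2,3), (3,1), (4,1).
  (1,3) → (1,2).
  (2,3): now satisfied by earlier moves; stays.
  (3,1) → (2,2).
  (4,1): now satisfied by earlier moves; stays.
Resulting grid:
O O -
- X X
- X -
O - O
Unsatisfied now: (1,2).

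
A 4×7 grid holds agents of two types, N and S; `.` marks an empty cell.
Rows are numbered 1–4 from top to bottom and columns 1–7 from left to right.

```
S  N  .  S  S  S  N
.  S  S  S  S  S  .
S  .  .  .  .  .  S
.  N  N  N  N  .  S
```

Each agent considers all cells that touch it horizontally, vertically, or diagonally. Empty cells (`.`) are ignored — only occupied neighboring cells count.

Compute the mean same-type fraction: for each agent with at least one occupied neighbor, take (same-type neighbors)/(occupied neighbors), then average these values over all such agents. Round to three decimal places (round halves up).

(1,1)S 1/2
(1,2)N 0/3
(1,4)S 4/4
(1,5)S 5/5
(1,6)S 3/4
(1,7)N 0/2
(2,2)S 3/4
(2,3)S 3/4
(2,4)S 4/4
(2,5)S 5/5
(2,6)S 4/5
(3,1)S 1/2
(3,7)S 2/2
(4,2)N 1/2
(4,3)N 2/2
(4,4)N 2/2
(4,5)N 1/1
(4,7)S 1/1
Sum over 18 agents: 1/2 + 0/3 + 4/4 + 5/5 + 3/4 + 0/2 + 3/4 + 3/4 + 4/4 + 5/5 + 4/5 + 1/2 + 2/2 + 1/2 + 2/2 + 2/2 + 1/1 + 1/1 = 271/20; mean = 271/20 ÷ 18 = 271/360 = 0.752777… → 0.753.

0.753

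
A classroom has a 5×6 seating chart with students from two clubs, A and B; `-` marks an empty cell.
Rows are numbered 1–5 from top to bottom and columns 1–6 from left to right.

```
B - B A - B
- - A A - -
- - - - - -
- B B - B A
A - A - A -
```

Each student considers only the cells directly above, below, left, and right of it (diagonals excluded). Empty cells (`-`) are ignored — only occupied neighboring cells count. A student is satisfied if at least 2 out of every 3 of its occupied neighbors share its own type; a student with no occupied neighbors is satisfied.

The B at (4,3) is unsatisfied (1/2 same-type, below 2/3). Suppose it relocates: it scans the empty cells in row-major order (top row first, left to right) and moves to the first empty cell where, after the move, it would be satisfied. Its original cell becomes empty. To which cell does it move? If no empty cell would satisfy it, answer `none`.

Vacating (4,3). Empty cells in order:
  (1,2): 2/2 same-type → satisfied — stop here.

(1,2)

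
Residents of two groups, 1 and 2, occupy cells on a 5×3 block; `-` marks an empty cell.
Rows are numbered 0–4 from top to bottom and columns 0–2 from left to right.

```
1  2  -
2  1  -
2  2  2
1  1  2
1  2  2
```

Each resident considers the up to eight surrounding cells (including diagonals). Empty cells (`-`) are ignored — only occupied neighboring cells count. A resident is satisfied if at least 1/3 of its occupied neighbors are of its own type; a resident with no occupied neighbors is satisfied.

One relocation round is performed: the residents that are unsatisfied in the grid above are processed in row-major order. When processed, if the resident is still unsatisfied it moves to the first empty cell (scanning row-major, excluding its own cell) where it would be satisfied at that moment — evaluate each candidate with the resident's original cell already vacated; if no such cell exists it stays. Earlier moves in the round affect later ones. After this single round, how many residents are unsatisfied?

3

Initially unsatisfied (in order): (1,1), (3,1).
  (1,1): no empty cell satisfies it; stays.
  (3,1) → (0,2).
Resulting grid:
1 2 1
2 1 -
2 2 2
1 - 2
1 2 2
Unsatisfied now: (0,1), (1,1), (3,0).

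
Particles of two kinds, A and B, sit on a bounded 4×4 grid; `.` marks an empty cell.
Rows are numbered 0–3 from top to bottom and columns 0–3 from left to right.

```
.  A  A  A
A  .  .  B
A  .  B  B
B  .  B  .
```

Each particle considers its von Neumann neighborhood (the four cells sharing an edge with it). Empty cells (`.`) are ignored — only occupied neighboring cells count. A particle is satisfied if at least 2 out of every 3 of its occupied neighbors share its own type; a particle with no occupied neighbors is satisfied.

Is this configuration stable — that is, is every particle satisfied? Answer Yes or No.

No

(0,1)A 1/1 ✓
(0,2)A 2/2 ✓
(0,3)A 1/2 ✗
(1,0)A 1/1 ✓
(1,3)B 1/2 ✗
(2,0)A 1/2 ✗
(2,2)B 2/2 ✓
(2,3)B 2/2 ✓
(3,0)B 0/1 ✗
(3,2)B 1/1 ✓
For instance (0,3) has only 1/2 same-type neighbors, below 2/3.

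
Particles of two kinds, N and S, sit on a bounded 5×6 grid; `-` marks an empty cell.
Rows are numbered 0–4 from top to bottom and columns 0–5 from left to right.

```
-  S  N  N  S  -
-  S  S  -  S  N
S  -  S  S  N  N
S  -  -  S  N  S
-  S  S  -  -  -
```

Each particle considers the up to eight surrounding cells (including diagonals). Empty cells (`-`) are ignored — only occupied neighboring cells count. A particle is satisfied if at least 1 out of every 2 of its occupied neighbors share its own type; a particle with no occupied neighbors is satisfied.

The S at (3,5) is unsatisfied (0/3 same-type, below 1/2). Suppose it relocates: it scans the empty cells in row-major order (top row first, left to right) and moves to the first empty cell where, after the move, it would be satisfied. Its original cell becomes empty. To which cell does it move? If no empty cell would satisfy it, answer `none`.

(0,0)

Vacating (3,5). Empty cells in order:
  (0,0): 2/2 same-type → satisfied — stop here.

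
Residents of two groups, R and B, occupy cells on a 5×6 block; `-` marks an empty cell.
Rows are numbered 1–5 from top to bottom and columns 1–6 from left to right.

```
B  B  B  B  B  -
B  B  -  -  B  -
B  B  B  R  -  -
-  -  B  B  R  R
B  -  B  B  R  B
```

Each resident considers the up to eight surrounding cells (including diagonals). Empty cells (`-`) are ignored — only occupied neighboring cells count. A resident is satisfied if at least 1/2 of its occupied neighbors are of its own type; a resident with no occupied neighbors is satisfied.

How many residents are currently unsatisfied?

3

Row 1: (1,1)B 3/3 ✓ · (1,2)B 4/4 ✓ · (1,3)B 3/3 ✓ · (1,4)B 3/3 ✓ · (1,5)B 2/2 ✓
Row 2: (2,1)B 5/5 ✓ · (2,2)B 7/7 ✓ · (2,5)B 2/3 ✓
Row 3: (3,1)B 3/3 ✓ · (3,2)B 5/5 ✓ · (3,3)B 4/5 ✓ · (3,4)R 1/5 ✗
Row 4: (4,3)B 5/6 ✓ · (4,4)B 4/7 ✓ · (4,5)R 3/6 ✓ · (4,6)R 2/3 ✓
Row 5: (5,1)B 0/0 ✓ · (5,3)B 3/3 ✓ · (5,4)B 3/5 ✓ · (5,5)R 2/5 ✗ · (5,6)B 0/3 ✗
Unsatisfied: (3,4), (5,5), (5,6) — 3 in total.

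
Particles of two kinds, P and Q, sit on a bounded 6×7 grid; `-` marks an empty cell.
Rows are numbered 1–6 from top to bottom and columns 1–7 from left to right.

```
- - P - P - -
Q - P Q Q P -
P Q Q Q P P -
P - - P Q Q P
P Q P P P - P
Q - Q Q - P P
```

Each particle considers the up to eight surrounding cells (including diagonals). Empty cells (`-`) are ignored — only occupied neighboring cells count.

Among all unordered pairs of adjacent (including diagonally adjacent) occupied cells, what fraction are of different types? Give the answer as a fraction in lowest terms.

Scan each occupied cell's neighbors to the right and below (and the two forward diagonals) so each pair is counted once.
Row 1: P(1,3)–P(2,3)= P(1,3)–Q(2,4)≠ P(1,5)–Q(2,5)≠ P(1,5)–P(2,6)= P(1,5)–Q(2,4)≠  → 3/5 unlike.
Row 2: Q(2,1)–P(3,1)≠ Q(2,1)–Q(3,2)= P(2,3)–Q(2,4)≠ P(2,3)–Q(3,3)≠ P(2,3)–Q(3,4)≠ P(2,3)–Q(3,2)≠ Q(2,4)–Q(2,5)= Q(2,4)–Q(3,4)= Q(2,4)–P(3,5)≠ Q(2,4)–Q(3,3)= Q(2,5)–P(2,6)≠ Q(2,5)–P(3,5)≠ Q(2,5)–P(3,6)≠ Q(2,5)–Q(3,4)= P(2,6)–P(3,6)= P(2,6)–P(3,5)=  → 9/16 unlike.
Row 3: P(3,1)–Q(3,2)≠ P(3,1)–P(4,1)= Q(3,2)–Q(3,3)= Q(3,2)–P(4,1)≠ Q(3,3)–Q(3,4)= Q(3,3)–P(4,4)≠ Q(3,4)–P(3,5)≠ Q(3,4)–P(4,4)≠ Q(3,4)–Q(4,5)= P(3,5)–P(3,6)= P(3,5)–Q(4,5)≠ P(3,5)–Q(4,6)≠ P(3,5)–P(4,4)= P(3,6)–Q(4,6)≠ P(3,6)–P(4,7)= P(3,6)–Q(4,5)≠  → 9/16 unlike.
Row 4: P(4,1)–P(5,1)= P(4,1)–Q(5,2)≠ P(4,4)–Q(4,5)≠ P(4,4)–P(5,4)= P(4,4)–P(5,5)= P(4,4)–P(5,3)= Q(4,5)–Q(4,6)= Q(4,5)–P(5,5)≠ Q(4,5)–P(5,4)≠ Q(4,6)–P(4,7)≠ Q(4,6)–P(5,7)≠ Q(4,6)–P(5,5)≠ P(4,7)–P(5,7)=  → 7/13 unlike.
Row 5: P(5,1)–Q(5,2)≠ P(5,1)–Q(6,1)≠ Q(5,2)–P(5,3)≠ Q(5,2)–Q(6,3)= Q(5,2)–Q(6,1)= P(5,3)–P(5,4)= P(5,3)–Q(6,3)≠ P(5,3)–Q(6,4)≠ P(5,4)–P(5,5)= P(5,4)–Q(6,4)≠ P(5,4)–Q(6,3)≠ P(5,5)–P(6,6)= P(5,5)–Q(6,4)≠ P(5,7)–P(6,7)= P(5,7)–P(6,6)=  → 8/15 unlike.
Row 6: Q(6,3)–Q(6,4)= P(6,6)–P(6,7)=  → 0/2 unlike.
Total adjacent occupied pairs: 67; unlike-type pairs: 36.
36/67 is already in lowest terms.

36/67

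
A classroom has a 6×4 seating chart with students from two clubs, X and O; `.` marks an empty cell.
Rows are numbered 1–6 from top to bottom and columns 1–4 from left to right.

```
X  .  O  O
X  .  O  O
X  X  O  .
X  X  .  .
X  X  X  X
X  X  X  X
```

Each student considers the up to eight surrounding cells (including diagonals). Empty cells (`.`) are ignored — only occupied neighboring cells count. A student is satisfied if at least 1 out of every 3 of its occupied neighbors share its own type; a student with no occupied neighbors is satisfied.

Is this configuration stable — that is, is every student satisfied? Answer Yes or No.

Yes

(1,1)X 1/1 ok
(1,3)O 3/3 ok
(1,4)O 3/3 ok
(2,1)X 3/3 ok
(2,3)O 4/5 ok
(2,4)O 4/4 ok
(3,1)X 4/4 ok
(3,2)X 4/6 ok
(3,3)O 2/4 ok
(4,1)X 5/5 ok
(4,2)X 6/7 ok
(5,1)X 5/5 ok
(5,2)X 7/7 ok
(5,3)X 6/6 ok
(5,4)X 3/3 ok
(6,1)X 3/3 ok
(6,2)X 5/5 ok
(6,3)X 5/5 ok
(6,4)X 3/3 ok
All meet the threshold, so the configuration is stable.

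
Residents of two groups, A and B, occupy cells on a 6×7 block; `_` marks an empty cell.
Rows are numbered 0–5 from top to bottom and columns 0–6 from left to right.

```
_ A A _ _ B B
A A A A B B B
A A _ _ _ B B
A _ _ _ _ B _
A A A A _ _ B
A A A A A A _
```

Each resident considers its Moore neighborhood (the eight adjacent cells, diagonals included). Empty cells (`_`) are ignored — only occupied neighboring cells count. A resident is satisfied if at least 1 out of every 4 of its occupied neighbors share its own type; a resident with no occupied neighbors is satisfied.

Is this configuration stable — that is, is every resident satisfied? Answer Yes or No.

Yes

(0,1)A 4/4 satisfied
(0,2)A 4/4 satisfied
(0,5)B 4/4 satisfied
(0,6)B 3/3 satisfied
(1,0)A 4/4 satisfied
(1,1)A 6/6 satisfied
(1,2)A 5/5 satisfied
(1,3)A 2/3 satisfied
(1,4)B 3/4 satisfied
(1,5)B 6/6 satisfied
(1,6)B 5/5 satisfied
(2,0)A 4/4 satisfied
(2,1)A 5/5 satisfied
(2,5)B 5/5 satisfied
(2,6)B 4/4 satisfied
(3,0)A 4/4 satisfied
(3,5)B 3/3 satisfied
(4,0)A 4/4 satisfied
(4,1)A 6/6 satisfied
(4,2)A 5/5 satisfied
(4,3)A 4/4 satisfied
(4,6)B 1/2 satisfied
(5,0)A 3/3 satisfied
(5,1)A 5/5 satisfied
(5,2)A 5/5 satisfied
(5,3)A 4/4 satisfied
(5,4)A 3/3 satisfied
(5,5)A 1/2 satisfied
All meet the threshold, so the configuration is stable.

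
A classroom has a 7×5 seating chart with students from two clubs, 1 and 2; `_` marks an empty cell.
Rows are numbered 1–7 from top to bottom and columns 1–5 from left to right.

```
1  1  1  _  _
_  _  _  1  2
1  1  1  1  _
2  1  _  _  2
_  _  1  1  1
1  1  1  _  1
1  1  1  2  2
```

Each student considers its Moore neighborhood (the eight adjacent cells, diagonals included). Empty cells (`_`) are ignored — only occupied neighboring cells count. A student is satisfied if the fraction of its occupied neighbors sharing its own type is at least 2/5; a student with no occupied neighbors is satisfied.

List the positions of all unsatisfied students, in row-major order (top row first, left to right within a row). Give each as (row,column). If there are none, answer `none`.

(1,1)1 1/1 ok
(1,2)1 2/2 ok
(1,3)1 2/2 ok
(2,4)1 3/4 ok
(2,5)2 0/2 unhappy
(3,1)1 2/3 ok
(3,2)1 3/4 ok
(3,3)1 4/4 ok
(3,4)1 2/4 ok
(4,1)2 0/3 unhappy
(4,2)1 4/5 ok
(4,5)2 0/3 unhappy
(5,3)1 4/4 ok
(5,4)1 4/5 ok
(5,5)1 2/3 ok
(6,1)1 3/3 ok
(6,2)1 6/6 ok
(6,3)1 5/6 ok
(6,5)1 2/4 ok
(7,1)1 3/3 ok
(7,2)1 5/5 ok
(7,3)1 3/4 ok
(7,4)2 1/4 unhappy
(7,5)2 1/2 ok

(2,5), (4,1), (4,5), (7,4)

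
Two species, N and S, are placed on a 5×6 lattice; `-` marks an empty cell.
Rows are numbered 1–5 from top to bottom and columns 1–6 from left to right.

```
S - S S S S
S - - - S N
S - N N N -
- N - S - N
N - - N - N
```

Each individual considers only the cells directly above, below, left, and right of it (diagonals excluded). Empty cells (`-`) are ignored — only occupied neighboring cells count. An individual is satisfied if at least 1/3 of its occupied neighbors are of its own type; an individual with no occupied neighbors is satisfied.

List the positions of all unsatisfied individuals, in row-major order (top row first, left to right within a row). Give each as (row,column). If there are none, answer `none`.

(1,1)S 1/1 ✓
(1,3)S 1/1 ✓
(1,4)S 2/2 ✓
(1,5)S 3/3 ✓
(1,6)S 1/2 ✓
(2,1)S 2/2 ✓
(2,5)S 1/3 ✓
(2,6)N 0/2 ✗
(3,1)S 1/1 ✓
(3,3)N 1/1 ✓
(3,4)N 2/3 ✓
(3,5)N 1/2 ✓
(4,2)N 0/0 ✓
(4,4)S 0/2 ✗
(4,6)N 1/1 ✓
(5,1)N 0/0 ✓
(5,4)N 0/1 ✗
(5,6)N 1/1 ✓

(2,6), (4,4), (5,4)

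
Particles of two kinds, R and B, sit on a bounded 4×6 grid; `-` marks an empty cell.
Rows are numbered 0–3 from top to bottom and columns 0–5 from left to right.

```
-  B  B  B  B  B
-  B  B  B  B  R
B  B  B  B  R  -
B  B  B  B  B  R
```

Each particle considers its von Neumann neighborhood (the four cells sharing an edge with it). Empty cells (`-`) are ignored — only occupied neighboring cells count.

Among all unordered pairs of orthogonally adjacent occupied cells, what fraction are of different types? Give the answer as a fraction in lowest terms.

6/31

Scan each occupied cell's neighbors to the right and below so each pair is counted once.
From row 0: 1 unlike of 9 pairs (running 1/9).
From row 1: 2 unlike of 8 pairs (running 3/17).
From row 2: 2 unlike of 9 pairs (running 5/26).
From row 3: 1 unlike of 5 pairs (running 6/31).
Total adjacent occupied pairs: 31; unlike-type pairs: 6.
6/31 is already in lowest terms.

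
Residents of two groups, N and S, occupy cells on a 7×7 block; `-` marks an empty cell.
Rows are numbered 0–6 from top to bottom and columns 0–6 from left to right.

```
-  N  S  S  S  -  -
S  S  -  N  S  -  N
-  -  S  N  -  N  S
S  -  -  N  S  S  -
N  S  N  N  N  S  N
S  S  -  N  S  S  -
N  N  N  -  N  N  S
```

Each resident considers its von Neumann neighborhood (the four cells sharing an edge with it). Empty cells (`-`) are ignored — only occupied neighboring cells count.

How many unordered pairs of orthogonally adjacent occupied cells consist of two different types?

Scan each occupied cell's neighbors to the right and below so each pair is counted once.
Row 0: N(0,1)–S(0,2)≠ N(0,1)–S(1,1)≠ S(0,2)–S(0,3)= S(0,3)–S(0,4)= S(0,3)–N(1,3)≠ S(0,4)–S(1,4)=  → 3/6 unlike.
Row 1: S(1,0)–S(1,1)= N(1,3)–S(1,4)≠ N(1,3)–N(2,3)= N(1,6)–S(2,6)≠  → 2/4 unlike.
Row 2: S(2,2)–N(2,3)≠ N(2,3)–N(3,3)= N(2,5)–S(2,6)≠ N(2,5)–S(3,5)≠  → 3/4 unlike.
Row 3: S(3,0)–N(4,0)≠ N(3,3)–S(3,4)≠ N(3,3)–N(4,3)= S(3,4)–S(3,5)= S(3,4)–N(4,4)≠ S(3,5)–S(4,5)=  → 3/6 unlike.
Row 4: N(4,0)–S(4,1)≠ N(4,0)–S(5,0)≠ S(4,1)–N(4,2)≠ S(4,1)–S(5,1)= N(4,2)–N(4,3)= N(4,3)–N(4,4)= N(4,3)–N(5,3)= N(4,4)–S(4,5)≠ N(4,4)–S(5,4)≠ S(4,5)–N(4,6)≠ S(4,5)–S(5,5)=  → 6/11 unlike.
Row 5: S(5,0)–S(5,1)= S(5,0)–N(6,0)≠ S(5,1)–N(6,1)≠ N(5,3)–S(5,4)≠ S(5,4)–S(5,5)= S(5,4)–N(6,4)≠ S(5,5)–N(6,5)≠  → 5/7 unlike.
Row 6: N(6,0)–N(6,1)= N(6,1)–N(6,2)= N(6,4)–N(6,5)= N(6,5)–S(6,6)≠  → 1/4 unlike.
Total adjacent occupied pairs: 42; unlike-type pairs: 23.

23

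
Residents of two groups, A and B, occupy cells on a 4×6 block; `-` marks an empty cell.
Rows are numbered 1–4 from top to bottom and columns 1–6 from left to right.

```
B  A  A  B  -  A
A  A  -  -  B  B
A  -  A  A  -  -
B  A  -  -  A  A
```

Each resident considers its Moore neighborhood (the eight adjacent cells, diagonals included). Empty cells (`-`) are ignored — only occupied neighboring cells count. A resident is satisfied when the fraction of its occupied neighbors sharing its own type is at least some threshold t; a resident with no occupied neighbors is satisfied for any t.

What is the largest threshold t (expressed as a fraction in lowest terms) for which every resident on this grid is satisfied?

Row 1: (1,1)B 0/3 · (1,2)A 3/4 · (1,3)A 2/3 · (1,4)B 1/2 · (1,6)A 0/2
Row 2: (2,1)A 3/4 · (2,2)A 5/6 · (2,5)B 2/4 · (2,6)B 1/2
Row 3: (3,1)A 3/4 · (3,3)A 3/3 · (3,4)A 2/3
Row 4: (4,1)B 0/2 · (4,2)A 2/3 · (4,5)A 2/2 · (4,6)A 1/1
The smallest same-type fraction is 0/3 at (1,1), which reduces to 0/1. Any threshold above that leaves this resident unsatisfied.

0/1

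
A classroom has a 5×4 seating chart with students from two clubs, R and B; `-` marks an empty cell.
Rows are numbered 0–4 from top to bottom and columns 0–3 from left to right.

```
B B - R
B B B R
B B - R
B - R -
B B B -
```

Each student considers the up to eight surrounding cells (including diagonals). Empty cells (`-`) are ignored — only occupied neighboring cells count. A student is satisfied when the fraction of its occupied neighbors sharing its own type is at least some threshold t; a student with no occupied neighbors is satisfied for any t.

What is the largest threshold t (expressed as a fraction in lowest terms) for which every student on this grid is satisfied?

1/4

Row 0: (0,0)B 3/3 · (0,1)B 4/4 · (0,3)R 1/2
Row 1: (1,0)B 5/5 · (1,1)B 6/6 · (1,2)B 3/6 · (1,3)R 2/3
Row 2: (2,0)B 4/4 · (2,1)B 5/6 · (2,3)R 2/3
Row 3: (3,0)B 4/4 · (3,2)R 1/4
Row 4: (4,0)B 2/2 · (4,1)B 3/4 · (4,2)B 1/2
The smallest same-type fraction is 1/4 at (3,2), which reduces to 1/4. Any threshold above that leaves this student unsatisfied.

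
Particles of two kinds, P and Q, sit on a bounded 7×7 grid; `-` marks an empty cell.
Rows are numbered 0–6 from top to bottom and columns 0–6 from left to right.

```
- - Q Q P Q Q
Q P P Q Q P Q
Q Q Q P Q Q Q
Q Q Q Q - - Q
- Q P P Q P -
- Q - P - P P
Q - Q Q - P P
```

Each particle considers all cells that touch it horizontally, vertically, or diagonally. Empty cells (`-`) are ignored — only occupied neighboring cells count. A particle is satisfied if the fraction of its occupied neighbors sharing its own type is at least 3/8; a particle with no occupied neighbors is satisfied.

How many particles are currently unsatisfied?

7

Row 0: (0,2)Q 2/4 satisfied · (0,3)Q 3/5 satisfied · (0,4)P 1/5 not · (0,5)Q 3/5 satisfied · (0,6)Q 2/3 satisfied
Row 1: (1,0)Q 2/3 satisfied · (1,1)P 1/6 not · (1,2)P 2/7 not · (1,3)Q 5/8 satisfied · (1,4)Q 5/8 satisfied · (1,5)P 1/8 not · (1,6)Q 4/5 satisfied
Row 2: (2,0)Q 4/5 satisfied · (2,1)Q 6/8 satisfied · (2,2)Q 5/8 satisfied · (2,3)P 1/7 not · (2,4)Q 4/6 satisfied · (2,5)Q 5/6 satisfied · (2,6)Q 3/4 satisfied
Row 3: (3,0)Q 4/4 satisfied · (3,1)Q 6/7 satisfied · (3,2)Q 5/8 satisfied · (3,3)Q 4/7 satisfied · (3,6)Q 2/3 satisfied
Row 4: (4,1)Q 4/5 satisfied · (4,2)P 2/7 not · (4,3)P 2/5 satisfied · (4,4)Q 1/5 not · (4,5)P 2/4 satisfied
Row 5: (5,1)Q 3/4 satisfied · (5,3)P 2/5 satisfied · (5,5)P 4/5 satisfied · (5,6)P 4/4 satisfied
Row 6: (6,0)Q 1/1 satisfied · (6,2)Q 2/3 satisfied · (6,3)Q 1/2 satisfied · (6,5)P 3/3 satisfied · (6,6)P 3/3 satisfied
Unsatisfied: (0,4), (1,1), (1,2), (1,5), (2,3), (4,2), (4,4) — 7 in total.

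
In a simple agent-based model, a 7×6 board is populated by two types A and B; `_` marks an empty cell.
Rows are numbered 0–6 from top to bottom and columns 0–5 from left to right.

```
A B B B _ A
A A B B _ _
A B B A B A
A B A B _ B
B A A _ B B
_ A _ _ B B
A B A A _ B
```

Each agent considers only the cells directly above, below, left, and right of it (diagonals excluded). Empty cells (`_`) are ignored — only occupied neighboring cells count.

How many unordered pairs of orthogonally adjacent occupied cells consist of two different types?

21

Scan each occupied cell's neighbors to the right and below so each pair is counted once.
Row 0: A(0,0)–B(0,1)≠ A(0,0)–A(1,0)= B(0,1)–B(0,2)= B(0,1)–A(1,1)≠ B(0,2)–B(0,3)= B(0,2)–B(1,2)= B(0,3)–B(1,3)=  → 2/7 unlike.
Row 1: A(1,0)–A(1,1)= A(1,0)–A(2,0)= A(1,1)–B(1,2)≠ A(1,1)–B(2,1)≠ B(1,2)–B(1,3)= B(1,2)–B(2,2)= B(1,3)–A(2,3)≠  → 3/7 unlike.
Row 2: A(2,0)–B(2,1)≠ A(2,0)–A(3,0)= B(2,1)–B(2,2)= B(2,1)–B(3,1)= B(2,2)–A(2,3)≠ B(2,2)–A(3,2)≠ A(2,3)–B(2,4)≠ A(2,3)–B(3,3)≠ B(2,4)–A(2,5)≠ A(2,5)–B(3,5)≠  → 7/10 unlike.
Row 3: A(3,0)–B(3,1)≠ A(3,0)–B(4,0)≠ B(3,1)–A(3,2)≠ B(3,1)–A(4,1)≠ A(3,2)–B(3,3)≠ A(3,2)–A(4,2)= B(3,5)–B(4,5)=  → 5/7 unlike.
Row 4: B(4,0)–A(4,1)≠ A(4,1)–A(4,2)= A(4,1)–A(5,1)= B(4,4)–B(4,5)= B(4,4)–B(5,4)= B(4,5)–B(5,5)=  → 1/6 unlike.
Row 5: A(5,1)–B(6,1)≠ B(5,4)–B(5,5)= B(5,5)–B(6,5)=  → 1/3 unlike.
Row 6: A(6,0)–B(6,1)≠ B(6,1)–A(6,2)≠ A(6,2)–A(6,3)=  → 2/3 unlike.
Total adjacent occupied pairs: 43; unlike-type pairs: 21.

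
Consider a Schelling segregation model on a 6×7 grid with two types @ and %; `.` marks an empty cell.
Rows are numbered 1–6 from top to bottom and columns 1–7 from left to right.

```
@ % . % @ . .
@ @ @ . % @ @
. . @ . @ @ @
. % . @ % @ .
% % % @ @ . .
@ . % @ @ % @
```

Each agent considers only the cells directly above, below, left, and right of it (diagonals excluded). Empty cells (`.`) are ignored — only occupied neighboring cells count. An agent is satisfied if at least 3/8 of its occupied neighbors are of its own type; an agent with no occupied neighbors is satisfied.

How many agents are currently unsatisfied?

(1,1)@ 1/2 satisfied
(1,2)% 0/2 not
(1,4)% 0/1 not
(1,5)@ 0/2 not
(2,1)@ 2/2 satisfied
(2,2)@ 2/3 satisfied
(2,3)@ 2/2 satisfied
(2,5)% 0/3 not
(2,6)@ 2/3 satisfied
(2,7)@ 2/2 satisfied
(3,3)@ 1/1 satisfied
(3,5)@ 1/3 not
(3,6)@ 4/4 satisfied
(3,7)@ 2/2 satisfied
(4,2)% 1/1 satisfied
(4,4)@ 1/2 satisfied
(4,5)% 0/4 not
(4,6)@ 1/2 satisfied
(5,1)% 1/2 satisfied
(5,2)% 3/3 satisfied
(5,3)% 2/3 satisfied
(5,4)@ 3/4 satisfied
(5,5)@ 2/3 satisfied
(6,1)@ 0/1 not
(6,3)% 1/2 satisfied
(6,4)@ 2/3 satisfied
(6,5)@ 2/3 satisfied
(6,6)% 0/2 not
(6,7)@ 0/1 not
Unsatisfied: (1,2), (1,4), (1,5), (2,5), (3,5), (4,5), (6,1), (6,6), (6,7) — 9 in total.

9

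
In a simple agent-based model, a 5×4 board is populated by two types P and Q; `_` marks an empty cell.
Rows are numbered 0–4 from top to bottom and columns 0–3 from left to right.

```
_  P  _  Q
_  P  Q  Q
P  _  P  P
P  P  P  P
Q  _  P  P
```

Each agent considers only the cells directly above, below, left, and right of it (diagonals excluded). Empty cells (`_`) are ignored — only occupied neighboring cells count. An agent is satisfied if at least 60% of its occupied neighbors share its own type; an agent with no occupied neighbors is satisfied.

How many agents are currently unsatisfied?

(0,1)P 1/1 ✓
(0,3)Q 1/1 ✓
(1,1)P 1/2 ✗
(1,2)Q 1/3 ✗
(1,3)Q 2/3 ✓
(2,0)P 1/1 ✓
(2,2)P 2/3 ✓
(2,3)P 2/3 ✓
(3,0)P 2/3 ✓
(3,1)P 2/2 ✓
(3,2)P 4/4 ✓
(3,3)P 3/3 ✓
(4,0)Q 0/1 ✗
(4,2)P 2/2 ✓
(4,3)P 2/2 ✓
Unsatisfied: (1,1), (1,2), (4,0) — 3 in total.

3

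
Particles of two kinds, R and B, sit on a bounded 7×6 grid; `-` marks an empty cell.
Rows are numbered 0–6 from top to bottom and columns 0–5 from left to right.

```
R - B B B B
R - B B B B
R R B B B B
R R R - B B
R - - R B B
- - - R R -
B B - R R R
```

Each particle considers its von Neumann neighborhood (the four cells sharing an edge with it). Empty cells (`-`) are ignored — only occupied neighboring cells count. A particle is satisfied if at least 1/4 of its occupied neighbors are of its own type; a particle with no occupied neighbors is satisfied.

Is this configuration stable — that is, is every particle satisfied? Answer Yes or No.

Yes

(0,0)R 1/1 ✓
(0,2)B 2/2 ✓
(0,3)B 3/3 ✓
(0,4)B 3/3 ✓
(0,5)B 2/2 ✓
(1,0)R 2/2 ✓
(1,2)B 3/3 ✓
(1,3)B 4/4 ✓
(1,4)B 4/4 ✓
(1,5)B 3/3 ✓
(2,0)R 3/3 ✓
(2,1)R 2/3 ✓
(2,2)B 2/4 ✓
(2,3)B 3/3 ✓
(2,4)B 4/4 ✓
(2,5)B 3/3 ✓
(3,0)R 3/3 ✓
(3,1)R 3/3 ✓
(3,2)R 1/2 ✓
(3,4)B 3/3 ✓
(3,5)B 3/3 ✓
(4,0)R 1/1 ✓
(4,3)R 1/2 ✓
(4,4)B 2/4 ✓
(4,5)B 2/2 ✓
(5,3)R 3/3 ✓
(5,4)R 2/3 ✓
(6,0)B 1/1 ✓
(6,1)B 1/1 ✓
(6,3)R 2/2 ✓
(6,4)R 3/3 ✓
(6,5)R 1/1 ✓
All meet the threshold, so the configuration is stable.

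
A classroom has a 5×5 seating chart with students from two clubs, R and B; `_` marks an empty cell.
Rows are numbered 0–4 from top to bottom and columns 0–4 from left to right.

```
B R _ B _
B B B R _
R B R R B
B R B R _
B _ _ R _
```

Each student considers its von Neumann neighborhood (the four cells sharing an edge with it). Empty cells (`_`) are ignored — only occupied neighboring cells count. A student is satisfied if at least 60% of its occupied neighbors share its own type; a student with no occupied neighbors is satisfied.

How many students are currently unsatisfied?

12

Row 0: (0,0)B 1/2 not · (0,1)R 0/2 not · (0,3)B 0/1 not
Row 1: (1,0)B 2/3 satisfied · (1,1)B 3/4 satisfied · (1,2)B 1/3 not · (1,3)R 1/3 not
Row 2: (2,0)R 0/3 not · (2,1)B 1/4 not · (2,2)R 1/4 not · (2,3)R 3/4 satisfied · (2,4)B 0/1 not
Row 3: (3,0)B 1/3 not · (3,1)R 0/3 not · (3,2)B 0/3 not · (3,3)R 2/3 satisfied
Row 4: (4,0)B 1/1 satisfied · (4,3)R 1/1 satisfied
Unsatisfied: (0,0), (0,1), (0,3), (1,2), (1,3), (2,0), (2,1), (2,2), (2,4), (3,0), (3,1), (3,2) — 12 in total.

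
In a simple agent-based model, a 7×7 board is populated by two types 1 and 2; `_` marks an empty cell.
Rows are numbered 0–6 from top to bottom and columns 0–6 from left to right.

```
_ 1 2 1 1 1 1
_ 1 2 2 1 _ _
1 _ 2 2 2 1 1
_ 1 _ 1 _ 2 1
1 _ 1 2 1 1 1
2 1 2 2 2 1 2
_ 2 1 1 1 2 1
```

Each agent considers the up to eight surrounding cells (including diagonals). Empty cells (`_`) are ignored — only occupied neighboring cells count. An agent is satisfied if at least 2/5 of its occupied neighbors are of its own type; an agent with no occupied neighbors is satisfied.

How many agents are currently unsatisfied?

8

Row 0: (0,1)1 1/3 not · (0,2)2 2/5 satisfied · (0,3)1 2/5 satisfied · (0,4)1 3/4 satisfied · (0,5)1 3/3 satisfied · (0,6)1 1/1 satisfied
Row 1: (1,1)1 2/5 satisfied · (1,2)2 4/7 satisfied · (1,3)2 5/8 satisfied · (1,4)1 4/7 satisfied
Row 2: (2,0)1 2/2 satisfied · (2,2)2 3/6 satisfied · (2,3)2 4/6 satisfied · (2,4)2 3/6 satisfied · (2,5)1 3/5 satisfied · (2,6)1 2/3 satisfied
Row 3: (3,1)1 3/4 satisfied · (3,3)1 2/6 not · (3,5)2 1/7 not · (3,6)1 4/5 satisfied
Row 4: (4,0)1 2/3 satisfied · (4,2)1 3/6 satisfied · (4,3)2 3/6 satisfied · (4,4)1 3/7 satisfied · (4,5)1 4/7 satisfied · (4,6)1 3/5 satisfied
Row 5: (5,0)2 1/3 not · (5,1)1 3/6 satisfied · (5,2)2 3/7 satisfied · (5,3)2 3/8 not · (5,4)2 3/8 not · (5,5)1 5/8 satisfied · (5,6)2 1/5 not
Row 6: (6,1)2 2/4 satisfied · (6,2)1 2/5 satisfied · (6,3)1 2/5 satisfied · (6,4)1 2/5 satisfied · (6,5)2 2/5 satisfied · (6,6)1 1/3 not
Unsatisfied: (0,1), (3,3), (3,5), (5,0), (5,3), (5,4), (5,6), (6,6) — 8 in total.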